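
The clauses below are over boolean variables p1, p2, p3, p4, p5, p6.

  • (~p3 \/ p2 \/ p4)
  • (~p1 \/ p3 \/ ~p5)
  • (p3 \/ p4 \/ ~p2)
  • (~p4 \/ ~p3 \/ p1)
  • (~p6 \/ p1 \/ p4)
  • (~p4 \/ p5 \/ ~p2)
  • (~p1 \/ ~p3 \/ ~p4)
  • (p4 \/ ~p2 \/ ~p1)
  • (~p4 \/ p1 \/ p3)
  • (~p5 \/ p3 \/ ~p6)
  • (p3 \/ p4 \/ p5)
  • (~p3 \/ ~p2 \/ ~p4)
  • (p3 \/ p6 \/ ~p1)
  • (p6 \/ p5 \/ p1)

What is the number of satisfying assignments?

Satisfying assignments:
  p1=0 p2=0 p3=0 p4=0 p5=1 p6=0
  p1=0 p2=1 p3=1 p4=0 p5=1 p6=0
  p1=1 p2=0 p3=0 p4=1 p5=0 p6=1
That's 3 in total.

3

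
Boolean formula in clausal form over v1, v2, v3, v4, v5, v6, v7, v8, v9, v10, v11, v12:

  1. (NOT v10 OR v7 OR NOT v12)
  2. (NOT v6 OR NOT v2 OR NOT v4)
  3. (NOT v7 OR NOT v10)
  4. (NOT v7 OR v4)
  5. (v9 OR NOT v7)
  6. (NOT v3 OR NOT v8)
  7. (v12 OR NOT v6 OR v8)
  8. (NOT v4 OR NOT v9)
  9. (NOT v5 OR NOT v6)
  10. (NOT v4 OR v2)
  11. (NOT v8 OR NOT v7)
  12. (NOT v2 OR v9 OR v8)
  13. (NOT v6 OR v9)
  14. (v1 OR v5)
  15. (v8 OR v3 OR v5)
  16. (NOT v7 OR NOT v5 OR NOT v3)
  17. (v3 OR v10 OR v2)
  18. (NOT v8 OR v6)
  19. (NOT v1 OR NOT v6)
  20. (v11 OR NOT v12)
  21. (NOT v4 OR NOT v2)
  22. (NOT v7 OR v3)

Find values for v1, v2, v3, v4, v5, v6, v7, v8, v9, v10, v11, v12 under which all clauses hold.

v1=F, v2=F, v3=T, v4=F, v5=T, v6=F, v7=F, v8=F, v9=T, v10=T, v11=F, v12=F

Set v1 = False and propagate.
  then v5 is forced to True.
  then v6 is forced to False.
  then v8 is forced to False.
Branch on v2: take v2 = False.
  then v4 is forced to False.
  then v7 is forced to False.
Branch on v3: take v3 = True.
The remaining clauses are satisfied by v9 = True, v10 = True, v11 = False, v12 = False.
Every clause has at least one true literal under this assignment.
Check each clause:
  1. (NOT v12 OR NOT v10 OR v7) — NOT v12 is true.
  2. (NOT v2 OR NOT v6 OR NOT v4) — NOT v6 is true.
  3. (NOT v10 OR NOT v7) — NOT v7 is true.
  4. (NOT v7 OR v4) — NOT v7 is true.
  5. (v9 OR NOT v7) — v9 is true.
  6. (NOT v8 OR NOT v3) — NOT v8 is true.
  7. (v8 OR v12 OR NOT v6) — NOT v6 is true.
  8. (NOT v4 OR NOT v9) — NOT v4 is true.
  9. (NOT v6 OR NOT v5) — NOT v6 is true.
  10. (NOT v4 OR v2) — NOT v4 is true.
  11. (NOT v7 OR NOT v8) — NOT v8 is true.
  12. (v8 OR v9 OR NOT v2) — v9 is true.
  13. (v9 OR NOT v6) — v9 is true.
  14. (v1 OR v5) — v5 is true.
  15. (v5 OR v3 OR v8) — v3 is true.
  16. (NOT v5 OR NOT v3 OR NOT v7) — NOT v7 is true.
  17. (v2 OR v10 OR v3) — v10 is true.
  18. (NOT v8 OR v6) — NOT v8 is true.
  19. (NOT v6 OR NOT v1) — NOT v6 is true.
  20. (NOT v12 OR v11) — NOT v12 is true.
  21. (NOT v2 OR NOT v4) — NOT v4 is true.
  22. (v3 OR NOT v7) — NOT v7 is true.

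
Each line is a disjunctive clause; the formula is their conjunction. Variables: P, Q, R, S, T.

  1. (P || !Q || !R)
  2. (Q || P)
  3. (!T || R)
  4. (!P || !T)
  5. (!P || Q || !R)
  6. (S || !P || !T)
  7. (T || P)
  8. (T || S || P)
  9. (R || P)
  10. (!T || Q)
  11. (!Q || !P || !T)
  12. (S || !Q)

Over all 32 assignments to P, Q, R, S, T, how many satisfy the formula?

4

The models are:
  P=T Q=F R=F S=F T=F
  P=T Q=F R=F S=T T=F
  P=T Q=T R=F S=T T=F
  P=T Q=T R=T S=T T=F
That's 4 in total.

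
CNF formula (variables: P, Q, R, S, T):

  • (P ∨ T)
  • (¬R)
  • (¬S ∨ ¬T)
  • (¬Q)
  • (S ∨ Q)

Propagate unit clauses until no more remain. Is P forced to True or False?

True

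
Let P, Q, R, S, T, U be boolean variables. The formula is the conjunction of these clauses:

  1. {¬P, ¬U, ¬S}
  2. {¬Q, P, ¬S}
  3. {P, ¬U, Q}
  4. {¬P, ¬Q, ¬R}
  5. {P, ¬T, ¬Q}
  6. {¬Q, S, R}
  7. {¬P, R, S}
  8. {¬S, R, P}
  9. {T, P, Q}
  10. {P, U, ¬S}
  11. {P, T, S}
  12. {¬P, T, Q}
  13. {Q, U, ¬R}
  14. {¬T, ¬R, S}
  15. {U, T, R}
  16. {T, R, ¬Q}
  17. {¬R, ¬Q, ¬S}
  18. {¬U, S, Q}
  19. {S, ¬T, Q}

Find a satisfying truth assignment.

P = 1, Q = 0, R = 0, S = 1, T = 1, U = 0

Check each clause:
  1. {¬U, ¬P, ¬S} — ¬U is true.
  2. {¬Q, ¬S, P} — P is true.
  3. {P, Q, ¬U} — P is true.
  4. {¬Q, ¬R, ¬P} — ¬R is true.
  5. {¬Q, P, ¬T} — P is true.
  6. {S, R, ¬Q} — S is true.
  7. {S, R, ¬P} — S is true.
  8. {¬S, P, R} — P is true.
  9. {P, Q, T} — P is true.
  10. {¬S, U, P} — P is true.
  11. {S, T, P} — P is true.
  12. {¬P, T, Q} — T is true.
  13. {U, Q, ¬R} — ¬R is true.
  14. {S, ¬R, ¬T} — S is true.
  15. {R, T, U} — T is true.
  16. {T, R, ¬Q} — T is true.
  17. {¬R, ¬Q, ¬S} — ¬R is true.
  18. {Q, ¬U, S} — ¬U is true.
  19. {S, ¬T, Q} — S is true.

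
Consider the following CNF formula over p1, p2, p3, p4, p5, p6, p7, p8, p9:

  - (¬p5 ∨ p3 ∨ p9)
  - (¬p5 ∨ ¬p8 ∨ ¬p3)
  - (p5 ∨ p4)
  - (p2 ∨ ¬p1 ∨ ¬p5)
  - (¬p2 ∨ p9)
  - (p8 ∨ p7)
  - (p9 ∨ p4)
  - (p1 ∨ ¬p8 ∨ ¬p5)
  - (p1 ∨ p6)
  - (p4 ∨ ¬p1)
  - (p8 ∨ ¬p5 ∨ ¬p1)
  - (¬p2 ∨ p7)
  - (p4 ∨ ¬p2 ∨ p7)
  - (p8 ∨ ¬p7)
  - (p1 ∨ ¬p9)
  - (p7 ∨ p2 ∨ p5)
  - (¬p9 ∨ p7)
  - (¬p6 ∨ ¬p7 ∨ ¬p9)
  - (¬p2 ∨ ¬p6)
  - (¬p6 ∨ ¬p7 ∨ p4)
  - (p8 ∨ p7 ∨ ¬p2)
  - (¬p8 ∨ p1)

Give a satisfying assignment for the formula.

p1=True  p2=False  p3=True  p4=True  p5=False  p6=True  p7=True  p8=True  p9=False

Pure literal: p4 appears only positively; assign p4 = True.
Try p1 = True.
Try p2 = False.
  then p5 is forced to False.
  then p7 is forced to True.
  then p8 is forced to True.
The remaining clauses are satisfied by p3 = True, p6 = True, p9 = False.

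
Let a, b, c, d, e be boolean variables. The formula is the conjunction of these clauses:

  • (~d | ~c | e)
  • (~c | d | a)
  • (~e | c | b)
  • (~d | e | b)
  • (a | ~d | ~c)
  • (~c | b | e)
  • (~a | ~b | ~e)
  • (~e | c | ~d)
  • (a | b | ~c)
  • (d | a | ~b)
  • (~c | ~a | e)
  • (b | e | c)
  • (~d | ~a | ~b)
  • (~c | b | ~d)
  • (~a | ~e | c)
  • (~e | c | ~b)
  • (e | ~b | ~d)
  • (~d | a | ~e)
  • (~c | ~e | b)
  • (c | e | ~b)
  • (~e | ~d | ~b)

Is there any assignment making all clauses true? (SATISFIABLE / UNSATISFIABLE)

UNSATISFIABLE

e = True:
  b = True:
    propagation gives a=False, d=True; an empty clause results — contradiction.
  b = False:
    propagation gives c=True; an empty clause results — contradiction.
e = False:
  b = True:
    propagation gives d=False, a=True, c=False; an empty clause results — contradiction.
  b = False:
    propagation gives d=False, c=False; an empty clause results — contradiction.
Every branch closes, so no satisfying assignment exists.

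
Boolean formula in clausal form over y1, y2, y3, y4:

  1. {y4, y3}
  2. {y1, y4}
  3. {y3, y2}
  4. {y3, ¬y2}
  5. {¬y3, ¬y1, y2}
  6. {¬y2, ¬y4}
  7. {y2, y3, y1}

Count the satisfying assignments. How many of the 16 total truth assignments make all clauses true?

Satisfying assignments:
  y1=0 y2=0 y3=1 y4=1
  y1=1 y2=1 y3=1 y4=0
Count: 2.

2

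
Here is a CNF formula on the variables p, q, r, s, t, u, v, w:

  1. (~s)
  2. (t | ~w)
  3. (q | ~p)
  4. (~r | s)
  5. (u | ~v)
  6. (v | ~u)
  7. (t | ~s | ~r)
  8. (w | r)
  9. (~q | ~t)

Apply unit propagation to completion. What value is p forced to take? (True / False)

False

Unit clause (~s) sets s = False.
(s | ~r): since s = False, the clause reduces to (~r). r = False.
(r | w) with r = False leaves only w, so w = True.
(~w | t): since w = True, the clause reduces to (t). t = True.
(~t | ~q): since t = True, the clause reduces to (~q). q = False.
(~p | q): since q = False, the clause reduces to (~p). p = False.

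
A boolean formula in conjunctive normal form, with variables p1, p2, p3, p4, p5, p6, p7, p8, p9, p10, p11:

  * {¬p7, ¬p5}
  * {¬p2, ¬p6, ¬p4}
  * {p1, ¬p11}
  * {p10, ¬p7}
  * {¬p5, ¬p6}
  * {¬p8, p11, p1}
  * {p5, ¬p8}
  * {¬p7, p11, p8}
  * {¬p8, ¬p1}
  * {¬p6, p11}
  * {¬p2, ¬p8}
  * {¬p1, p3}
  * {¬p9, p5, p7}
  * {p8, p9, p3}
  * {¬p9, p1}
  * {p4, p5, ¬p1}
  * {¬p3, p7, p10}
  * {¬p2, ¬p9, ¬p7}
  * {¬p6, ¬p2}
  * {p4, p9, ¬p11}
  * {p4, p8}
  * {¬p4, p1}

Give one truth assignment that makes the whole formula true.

Pure literal: p6 appears only negated; assign p6 = False.
p10 occurs only positively in the remaining clauses — set p10 = True.
Set p1 = True and propagate.
  then p8 is forced to False.
  then p3 is forced to True.
  then p4 is forced to True.
Set p2 = True and propagate.
The remaining clauses are satisfied by p5 = False, p7 = False, p9 = False, p11 = False.
Every clause has at least one true literal under this assignment.

p1=1, p2=1, p3=1, p4=1, p5=0, p6=0, p7=0, p8=0, p9=0, p10=1, p11=0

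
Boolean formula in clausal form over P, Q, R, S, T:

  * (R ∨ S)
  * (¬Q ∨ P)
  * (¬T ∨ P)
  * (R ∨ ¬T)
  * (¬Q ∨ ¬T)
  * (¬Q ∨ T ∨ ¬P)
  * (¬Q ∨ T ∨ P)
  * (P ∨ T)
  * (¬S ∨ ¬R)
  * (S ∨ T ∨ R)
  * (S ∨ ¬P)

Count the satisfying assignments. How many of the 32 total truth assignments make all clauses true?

1

Satisfying assignments:
  P=T Q=F R=F S=T T=F
Count: 1.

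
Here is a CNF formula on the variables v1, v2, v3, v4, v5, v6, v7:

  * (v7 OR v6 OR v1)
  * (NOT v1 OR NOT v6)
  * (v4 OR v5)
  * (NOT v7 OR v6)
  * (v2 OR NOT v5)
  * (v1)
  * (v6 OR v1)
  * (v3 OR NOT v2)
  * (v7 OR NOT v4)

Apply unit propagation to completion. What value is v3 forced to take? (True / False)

Unit clause (v1) sets v1 = True.
(NOT v1 OR NOT v6): since v1 = True, the clause reduces to (NOT v6). v6 = False.
(NOT v7 OR v6): since v6 = False, the clause reduces to (NOT v7). v7 = False.
In (NOT v4 OR v7), v7 is now false; NOT v4 must hold, so v4 = False.
(v4 OR v5) with v4 = False leaves only v5, so v5 = True.
(NOT v5 OR v2) with v5 = True leaves only v2, so v2 = True.
In (v3 OR NOT v2), NOT v2 is now false; v3 must hold, so v3 = True.

True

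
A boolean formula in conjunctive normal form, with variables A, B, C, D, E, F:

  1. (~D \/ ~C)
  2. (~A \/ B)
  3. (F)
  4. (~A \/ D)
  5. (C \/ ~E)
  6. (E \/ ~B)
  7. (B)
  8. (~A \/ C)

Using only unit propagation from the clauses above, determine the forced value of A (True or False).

(F) is a unit clause: F = True.
(B) is a unit clause: B = True.
(~B \/ E) with B = True leaves only E, so E = True.
In (~E \/ C), ~E is now false; C must hold, so C = True.
(~D \/ ~C): since C = True, the clause reduces to (~D). D = False.
(D \/ ~A): since D = False, the clause reduces to (~A). A = False.

False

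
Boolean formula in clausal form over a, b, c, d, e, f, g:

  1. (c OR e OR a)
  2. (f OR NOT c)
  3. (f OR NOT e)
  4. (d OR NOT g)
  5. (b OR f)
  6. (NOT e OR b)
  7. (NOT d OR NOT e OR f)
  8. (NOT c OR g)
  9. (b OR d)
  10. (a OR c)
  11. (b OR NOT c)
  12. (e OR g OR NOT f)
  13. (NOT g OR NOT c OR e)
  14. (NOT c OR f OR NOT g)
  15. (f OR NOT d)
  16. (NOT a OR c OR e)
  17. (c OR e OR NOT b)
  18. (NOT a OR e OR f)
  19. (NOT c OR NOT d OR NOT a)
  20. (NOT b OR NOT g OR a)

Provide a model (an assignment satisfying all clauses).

a = T, b = T, c = F, d = T, e = T, f = T, g = F

Branch on a: take a = True.
Branch on b: take b = True.
The remaining clauses are satisfied by c = False, d = True, e = True, f = True, g = False.
Check each clause:
  1. (a OR c OR e) — a is true.
  2. (NOT c OR f) — NOT c is true.
  3. (f OR NOT e) — f is true.
  4. (d OR NOT g) — NOT g is true.
  5. (b OR f) — b is true.
  6. (b OR NOT e) — b is true.
  7. (NOT e OR f OR NOT d) — f is true.
  8. (g OR NOT c) — NOT c is true.
  9. (b OR d) — b is true.
  10. (c OR a) — a is true.
  11. (NOT c OR b) — b is true.
  12. (e OR NOT f OR g) — e is true.
  13. (e OR NOT c OR NOT g) — NOT g is true.
  14. (NOT c OR NOT g OR f) — NOT g is true.
  15. (f OR NOT d) — f is true.
  16. (c OR e OR NOT a) — e is true.
  17. (e OR c OR NOT b) — e is true.
  18. (e OR f OR NOT a) — e is true.
  19. (NOT a OR NOT d OR NOT c) — NOT c is true.
  20. (NOT b OR a OR NOT g) — a is true.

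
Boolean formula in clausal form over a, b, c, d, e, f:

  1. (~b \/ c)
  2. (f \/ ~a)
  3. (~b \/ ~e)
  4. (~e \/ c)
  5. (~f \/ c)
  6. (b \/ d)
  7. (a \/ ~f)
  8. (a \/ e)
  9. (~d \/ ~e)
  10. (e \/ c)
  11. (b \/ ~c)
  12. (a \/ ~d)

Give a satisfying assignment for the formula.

Branch on a: take a = True.
  then f is forced to True.
  then c is forced to True.
  then b is forced to True.
  then e is forced to False.
d is now unconstrained; take d = True.

a=T, b=T, c=T, d=T, e=F, f=T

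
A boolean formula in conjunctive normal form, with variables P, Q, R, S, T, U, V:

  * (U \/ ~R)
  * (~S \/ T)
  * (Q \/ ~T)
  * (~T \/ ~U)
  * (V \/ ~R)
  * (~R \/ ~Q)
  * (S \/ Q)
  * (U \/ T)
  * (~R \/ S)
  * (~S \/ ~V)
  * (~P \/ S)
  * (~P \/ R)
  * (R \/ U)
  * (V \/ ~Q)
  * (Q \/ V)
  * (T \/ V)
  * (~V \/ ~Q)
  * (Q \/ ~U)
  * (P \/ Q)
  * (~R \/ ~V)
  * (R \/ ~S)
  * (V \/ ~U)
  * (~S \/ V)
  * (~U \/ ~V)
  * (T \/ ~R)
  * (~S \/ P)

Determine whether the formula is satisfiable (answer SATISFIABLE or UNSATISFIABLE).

UNSATISFIABLE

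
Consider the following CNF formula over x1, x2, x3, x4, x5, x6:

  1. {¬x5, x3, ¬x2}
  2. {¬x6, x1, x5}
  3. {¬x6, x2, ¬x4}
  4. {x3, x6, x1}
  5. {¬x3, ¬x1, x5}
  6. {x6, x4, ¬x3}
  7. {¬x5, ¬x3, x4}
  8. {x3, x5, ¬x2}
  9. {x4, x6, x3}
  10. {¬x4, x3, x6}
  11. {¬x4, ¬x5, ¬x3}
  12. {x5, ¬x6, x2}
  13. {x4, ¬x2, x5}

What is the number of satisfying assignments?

4

The models are:
  x1=F x2=F x3=F x4=F x5=T x6=T
  x1=F x2=F x3=T x4=T x5=F x6=F
  x1=F x2=T x3=T x4=T x5=F x6=F
  x1=T x2=F x3=F x4=F x5=T x6=T
That's 4 in total.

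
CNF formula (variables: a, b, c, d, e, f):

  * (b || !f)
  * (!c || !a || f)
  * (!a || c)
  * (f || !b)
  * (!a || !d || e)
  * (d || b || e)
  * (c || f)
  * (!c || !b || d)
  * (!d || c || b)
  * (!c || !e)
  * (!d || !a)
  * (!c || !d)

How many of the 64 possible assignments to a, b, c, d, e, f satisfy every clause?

4

The models are:
  a=F b=T c=F d=F e=F f=T
  a=F b=T c=F d=F e=T f=T
  a=F b=T c=F d=T e=F f=T
  a=F b=T c=F d=T e=T f=T
That's 4 in total.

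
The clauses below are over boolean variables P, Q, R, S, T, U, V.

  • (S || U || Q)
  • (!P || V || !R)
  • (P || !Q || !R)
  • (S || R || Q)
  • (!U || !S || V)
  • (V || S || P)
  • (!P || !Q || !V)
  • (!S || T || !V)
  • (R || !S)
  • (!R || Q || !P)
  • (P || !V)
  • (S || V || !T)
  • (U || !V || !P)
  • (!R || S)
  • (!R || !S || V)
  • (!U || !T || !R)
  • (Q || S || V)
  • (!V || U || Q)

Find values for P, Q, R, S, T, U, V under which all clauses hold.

P=T, Q=T, R=F, S=F, T=F, U=T, V=F

Set P = True and propagate.
Branch on Q: take Q = True.
  then V is forced to False.
  then R is forced to False.
  then S is forced to False.
  then T is forced to False.
U is now unconstrained; take U = True.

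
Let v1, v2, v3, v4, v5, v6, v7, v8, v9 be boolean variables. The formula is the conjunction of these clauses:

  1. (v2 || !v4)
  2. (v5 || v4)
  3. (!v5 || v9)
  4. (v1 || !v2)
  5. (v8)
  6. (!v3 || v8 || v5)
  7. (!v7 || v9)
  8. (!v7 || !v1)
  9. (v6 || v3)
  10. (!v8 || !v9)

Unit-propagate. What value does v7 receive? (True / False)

(v8) stands alone — v8 = True.
(!v9 || !v8) with v8 = True leaves only !v9, so v9 = False.
(v9 || !v5): since v9 = False, the clause reduces to (!v5). v5 = False.
In (v4 || v5), v5 is now false; v4 must hold, so v4 = True.
In (!v4 || v2), !v4 is now false; v2 must hold, so v2 = True.
(v1 || !v2): since v2 = True, the clause reduces to (v1). v1 = True.
From (v9 || !v7) and v9 = False: v7 = False.

False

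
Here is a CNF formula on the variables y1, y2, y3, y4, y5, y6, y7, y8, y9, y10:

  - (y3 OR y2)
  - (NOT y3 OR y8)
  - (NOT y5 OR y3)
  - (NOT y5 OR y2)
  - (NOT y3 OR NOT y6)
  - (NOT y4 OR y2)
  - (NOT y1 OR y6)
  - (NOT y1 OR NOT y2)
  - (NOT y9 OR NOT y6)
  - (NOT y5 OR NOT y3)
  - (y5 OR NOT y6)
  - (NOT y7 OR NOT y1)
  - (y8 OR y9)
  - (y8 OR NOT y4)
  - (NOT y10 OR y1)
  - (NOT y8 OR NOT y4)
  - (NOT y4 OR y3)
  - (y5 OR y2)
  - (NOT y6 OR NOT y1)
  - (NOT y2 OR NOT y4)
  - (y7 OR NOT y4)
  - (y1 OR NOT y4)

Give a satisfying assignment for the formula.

y4 occurs only negated in the remaining clauses — set y4 = False.
y10 occurs only negated in the remaining clauses — set y10 = False.
Branch on y1: take y1 = False.
The remaining clauses are satisfied by y2 = True, y3 = False, y5 = False, y6 = False, y7 = True, y8 = True, y9 = True.
Check each clause:
  1. (y3 OR y2) — y2 is true.
  2. (y8 OR NOT y3) — y8 is true.
  3. (NOT y5 OR y3) — NOT y5 is true.
  4. (NOT y5 OR y2) — y2 is true.
  5. (NOT y6 OR NOT y3) — NOT y6 is true.
  6. (NOT y4 OR y2) — y2 is true.
  7. (y6 OR NOT y1) — NOT y1 is true.
  8. (NOT y2 OR NOT y1) — NOT y1 is true.
  9. (NOT y6 OR NOT y9) — NOT y6 is true.
  10. (NOT y3 OR NOT y5) — NOT y5 is true.
  11. (y5 OR NOT y6) — NOT y6 is true.
  12. (NOT y1 OR NOT y7) — NOT y1 is true.
  13. (y8 OR y9) — y8 is true.
  14. (NOT y4 OR y8) — y8 is true.
  15. (NOT y10 OR y1) — NOT y10 is true.
  16. (NOT y8 OR NOT y4) — NOT y4 is true.
  17. (NOT y4 OR y3) — NOT y4 is true.
  18. (y5 OR y2) — y2 is true.
  19. (NOT y1 OR NOT y6) — NOT y6 is true.
  20. (NOT y2 OR NOT y4) — NOT y4 is true.
  21. (y7 OR NOT y4) — NOT y4 is true.
  22. (y1 OR NOT y4) — NOT y4 is true.

y1=F  y2=T  y3=F  y4=F  y5=F  y6=F  y7=T  y8=T  y9=T  y10=F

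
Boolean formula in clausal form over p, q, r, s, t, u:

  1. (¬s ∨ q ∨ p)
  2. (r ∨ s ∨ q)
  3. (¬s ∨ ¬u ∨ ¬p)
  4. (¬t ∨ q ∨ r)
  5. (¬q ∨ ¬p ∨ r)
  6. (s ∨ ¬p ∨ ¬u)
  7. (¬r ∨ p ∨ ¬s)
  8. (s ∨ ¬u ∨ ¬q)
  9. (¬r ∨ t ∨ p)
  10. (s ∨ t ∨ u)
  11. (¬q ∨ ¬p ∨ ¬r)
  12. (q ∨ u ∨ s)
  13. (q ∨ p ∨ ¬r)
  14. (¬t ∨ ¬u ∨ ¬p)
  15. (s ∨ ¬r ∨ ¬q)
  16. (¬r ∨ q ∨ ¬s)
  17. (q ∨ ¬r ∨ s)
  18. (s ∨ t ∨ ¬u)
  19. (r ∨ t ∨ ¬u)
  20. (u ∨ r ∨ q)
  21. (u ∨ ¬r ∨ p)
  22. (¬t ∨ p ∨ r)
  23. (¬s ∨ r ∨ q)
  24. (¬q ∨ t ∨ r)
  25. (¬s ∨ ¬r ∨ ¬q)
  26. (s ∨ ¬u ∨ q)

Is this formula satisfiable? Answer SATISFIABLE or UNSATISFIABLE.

UNSATISFIABLE

r = True:
  s = True:
    propagation gives p=True, u=False, q=False; an empty clause results — contradiction.
  s = False:
    propagation gives q=False; an empty clause results — contradiction.
r = False:
  q = True:
    propagation gives p=False, t=False; an empty clause results — contradiction.
  q = False:
    propagation gives s=True; an empty clause results — contradiction.
Every branch closes, so no satisfying assignment exists.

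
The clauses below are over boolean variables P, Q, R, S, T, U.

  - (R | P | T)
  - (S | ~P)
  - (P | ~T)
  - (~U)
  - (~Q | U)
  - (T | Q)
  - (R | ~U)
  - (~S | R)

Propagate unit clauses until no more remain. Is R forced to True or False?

Unit clause (~U) sets U = False.
From (U | ~Q) and U = False: Q = False.
(Q | T): since Q = False, the clause reduces to (T). T = True.
In (~T | P), ~T is now false; P must hold, so P = True.
From (S | ~P) and P = True: S = True.
(R | ~S) with S = True leaves only R, so R = True.

True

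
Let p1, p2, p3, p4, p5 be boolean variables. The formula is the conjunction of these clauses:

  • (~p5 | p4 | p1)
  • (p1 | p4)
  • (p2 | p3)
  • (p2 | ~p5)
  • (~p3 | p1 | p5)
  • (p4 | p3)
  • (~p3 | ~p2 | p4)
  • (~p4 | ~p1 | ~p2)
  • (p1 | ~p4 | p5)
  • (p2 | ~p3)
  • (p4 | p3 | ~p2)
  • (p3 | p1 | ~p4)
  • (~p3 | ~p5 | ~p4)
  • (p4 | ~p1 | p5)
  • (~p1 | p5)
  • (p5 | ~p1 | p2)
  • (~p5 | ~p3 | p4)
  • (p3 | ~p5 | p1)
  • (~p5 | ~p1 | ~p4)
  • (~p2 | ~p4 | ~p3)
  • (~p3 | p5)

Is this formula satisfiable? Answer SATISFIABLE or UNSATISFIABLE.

UNSATISFIABLE

p4 = True:
  p5 = True:
    propagation gives p2=True, p1=False, p3=True; an empty clause results — contradiction.
  p5 = False:
    propagation gives p1=True; an empty clause results — contradiction.
p4 = False:
  propagation gives p1=True, p3=True, p2=False; an empty clause results — contradiction.
Every branch closes, so no satisfying assignment exists.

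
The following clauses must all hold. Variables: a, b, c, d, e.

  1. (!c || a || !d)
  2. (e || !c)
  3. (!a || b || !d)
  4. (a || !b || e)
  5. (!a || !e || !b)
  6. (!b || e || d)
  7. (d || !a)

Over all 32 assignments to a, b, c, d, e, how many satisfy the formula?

9

Case analysis on a and b:
  a=1, b=1: remaining (c,d,e) ∈ {(0,1,0)} — 1.
  a=1, b=0: a clause becomes empty — 0.
  a=0, b=1: remaining (c,d,e) ∈ {(0,0,1); (0,1,1); (1,0,1)} — 3.
  a=0, b=0: 5 of the 8 assignments to (c,d,e) work.
Total: 1 + 0 + 3 + 5 = 9.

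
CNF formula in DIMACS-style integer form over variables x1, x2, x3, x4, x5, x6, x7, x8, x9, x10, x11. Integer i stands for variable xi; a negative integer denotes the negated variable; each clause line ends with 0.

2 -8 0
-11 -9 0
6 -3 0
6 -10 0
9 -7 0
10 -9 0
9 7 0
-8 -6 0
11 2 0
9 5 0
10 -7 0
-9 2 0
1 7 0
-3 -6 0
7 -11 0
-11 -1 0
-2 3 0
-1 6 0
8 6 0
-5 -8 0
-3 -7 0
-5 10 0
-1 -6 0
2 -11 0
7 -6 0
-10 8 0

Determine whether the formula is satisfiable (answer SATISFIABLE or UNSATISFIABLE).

UNSATISFIABLE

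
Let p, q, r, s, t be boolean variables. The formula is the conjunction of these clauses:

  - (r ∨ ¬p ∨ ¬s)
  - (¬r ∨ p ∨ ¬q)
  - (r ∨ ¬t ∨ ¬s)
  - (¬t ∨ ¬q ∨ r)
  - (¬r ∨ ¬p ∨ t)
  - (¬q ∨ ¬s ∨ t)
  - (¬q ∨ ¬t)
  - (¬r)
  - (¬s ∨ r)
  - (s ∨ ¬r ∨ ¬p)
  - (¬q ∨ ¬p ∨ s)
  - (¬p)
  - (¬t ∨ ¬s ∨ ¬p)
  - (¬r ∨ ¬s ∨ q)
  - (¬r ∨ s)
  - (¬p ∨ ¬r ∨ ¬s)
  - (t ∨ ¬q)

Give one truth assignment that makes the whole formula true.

p=0, q=0, r=0, s=0, t=0

(¬r) is a unit clause, so r = False.
The clause (¬s) is unit: s must be False.
The clause (¬p) is unit: p must be False.
q occurs only negated in the remaining clauses — set q = False.
t is now unconstrained; take t = False.
Every clause has at least one true literal under this assignment.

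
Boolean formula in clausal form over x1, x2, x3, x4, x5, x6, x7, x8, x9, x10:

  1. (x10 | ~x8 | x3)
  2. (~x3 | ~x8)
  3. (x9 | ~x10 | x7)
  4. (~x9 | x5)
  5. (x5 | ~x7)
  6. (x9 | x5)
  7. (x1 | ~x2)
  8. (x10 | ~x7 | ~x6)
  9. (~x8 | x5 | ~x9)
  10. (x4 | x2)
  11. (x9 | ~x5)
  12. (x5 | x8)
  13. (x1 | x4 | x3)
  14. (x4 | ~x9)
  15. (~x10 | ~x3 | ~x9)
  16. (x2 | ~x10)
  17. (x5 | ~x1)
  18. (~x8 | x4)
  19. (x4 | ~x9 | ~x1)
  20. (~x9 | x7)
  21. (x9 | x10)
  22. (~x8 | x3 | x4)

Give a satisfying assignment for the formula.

Pure literal: x4 appears only positively; assign x4 = True.
Pure literal: x6 appears only negated; assign x6 = False.
Try x1 = True.
  then x5 is forced to True.
  then x9 is forced to True.
  then x7 is forced to True.
The remaining clauses are satisfied by x2 = True, x3 = False, x8 = False, x10 = False.
Every clause has at least one true literal under this assignment.

x1=T, x2=T, x3=F, x4=T, x5=T, x6=F, x7=T, x8=F, x9=T, x10=F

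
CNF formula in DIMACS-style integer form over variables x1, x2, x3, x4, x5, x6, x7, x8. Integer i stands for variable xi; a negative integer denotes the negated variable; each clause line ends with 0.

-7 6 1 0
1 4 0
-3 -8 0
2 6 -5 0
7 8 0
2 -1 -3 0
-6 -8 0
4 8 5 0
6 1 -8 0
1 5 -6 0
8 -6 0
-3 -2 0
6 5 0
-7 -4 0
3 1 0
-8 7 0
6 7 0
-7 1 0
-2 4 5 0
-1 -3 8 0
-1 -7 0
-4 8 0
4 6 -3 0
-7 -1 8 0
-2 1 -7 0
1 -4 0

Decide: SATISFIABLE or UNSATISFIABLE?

UNSATISFIABLE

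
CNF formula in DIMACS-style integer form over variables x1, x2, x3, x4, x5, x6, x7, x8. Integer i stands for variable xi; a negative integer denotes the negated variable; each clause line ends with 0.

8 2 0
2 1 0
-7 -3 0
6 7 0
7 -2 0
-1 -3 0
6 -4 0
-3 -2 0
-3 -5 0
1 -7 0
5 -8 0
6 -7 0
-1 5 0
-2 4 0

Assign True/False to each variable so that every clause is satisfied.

x1=1  x2=0  x3=0  x4=1  x5=1  x6=1  x7=1  x8=1

x3 occurs only negated in the remaining clauses — set x3 = False.
x6 occurs only positively in the remaining clauses — set x6 = True.
Try x1 = True.
  then x5 is forced to True.
For the remaining variables, x2 = False, x4 = True, x7 = True, x8 = True works.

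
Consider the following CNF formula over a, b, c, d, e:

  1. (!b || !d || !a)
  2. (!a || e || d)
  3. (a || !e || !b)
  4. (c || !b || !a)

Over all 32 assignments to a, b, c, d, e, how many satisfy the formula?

Split on a, then b.
  a=T, b=T: remaining (c,d,e) ∈ {(T,F,T)} — 1.
  a=T, b=F: c free; 3 ways for (d,e) × 2^1 = 6.
  a=F, b=T: remaining (c,d,e) ∈ {(F,F,F); (F,T,F); (T,F,F); (T,T,F)} — 4.
  a=F, b=F: c, d, e free → 2^3 = 8.
Total: 1 + 6 + 4 + 8 = 19.

19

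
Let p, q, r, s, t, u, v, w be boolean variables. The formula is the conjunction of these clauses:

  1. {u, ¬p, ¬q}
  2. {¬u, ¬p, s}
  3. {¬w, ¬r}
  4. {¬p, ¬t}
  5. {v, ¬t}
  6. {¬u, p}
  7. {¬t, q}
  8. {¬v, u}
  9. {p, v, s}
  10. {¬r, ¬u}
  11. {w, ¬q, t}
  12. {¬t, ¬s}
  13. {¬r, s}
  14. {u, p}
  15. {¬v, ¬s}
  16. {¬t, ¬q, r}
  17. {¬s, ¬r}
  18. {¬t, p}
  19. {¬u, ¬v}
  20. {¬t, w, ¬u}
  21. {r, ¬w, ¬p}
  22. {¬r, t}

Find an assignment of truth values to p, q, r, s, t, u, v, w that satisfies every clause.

p=True  q=False  r=False  s=True  t=False  u=True  v=False  w=False

Check each clause:
  1. {u, ¬p, ¬q} — ¬q is true.
  2. {¬p, s, ¬u} — s is true.
  3. {¬w, ¬r} — ¬w is true.
  4. {¬t, ¬p} — ¬t is true.
  5. {¬t, v} — ¬t is true.
  6. {p, ¬u} — p is true.
  7. {¬t, q} — ¬t is true.
  8. {¬v, u} — ¬v is true.
  9. {s, v, p} — p is true.
  10. {¬u, ¬r} — ¬r is true.
  11. {w, ¬q, t} — ¬q is true.
  12. {¬s, ¬t} — ¬t is true.
  13. {¬r, s} — s is true.
  14. {p, u} — p is true.
  15. {¬v, ¬s} — ¬v is true.
  16. {¬t, ¬q, r} — ¬q is true.
  17. {¬s, ¬r} — ¬r is true.
  18. {¬t, p} — p is true.
  19. {¬u, ¬v} — ¬v is true.
  20. {¬u, w, ¬t} — ¬t is true.
  21. {¬w, r, ¬p} — ¬w is true.
  22. {t, ¬r} — ¬r is true.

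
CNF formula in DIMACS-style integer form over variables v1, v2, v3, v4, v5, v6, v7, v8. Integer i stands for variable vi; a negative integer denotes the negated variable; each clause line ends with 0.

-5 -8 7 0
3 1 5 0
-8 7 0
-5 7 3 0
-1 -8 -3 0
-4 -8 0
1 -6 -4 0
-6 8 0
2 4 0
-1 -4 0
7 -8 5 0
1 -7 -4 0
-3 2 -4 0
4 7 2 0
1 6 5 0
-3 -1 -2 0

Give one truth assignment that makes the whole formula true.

Set v1 = True and propagate.
  then v4 is forced to False.
  then v2 is forced to True.
  then v3 is forced to False.
For the remaining variables, v5 = True, v6 = True, v7 = True, v8 = True works.
Check each clause:
  1. (v7 | ~v8 | ~v5) — v7 is true.
  2. (v3 | v1 | v5) — v1 is true.
  3. (v7 | ~v8) — v7 is true.
  4. (v3 | ~v5 | v7) — v7 is true.
  5. (~v8 | ~v3 | ~v1) — ~v3 is true.
  6. (~v8 | ~v4) — ~v4 is true.
  7. (~v6 | v1 | ~v4) — v1 is true.
  8. (v8 | ~v6) — v8 is true.
  9. (v2 | v4) — v2 is true.
  10. (~v4 | ~v1) — ~v4 is true.
  11. (v5 | ~v8 | v7) — v5 is true.
  12. (~v7 | v1 | ~v4) — ~v4 is true.
  13. (v2 | ~v4 | ~v3) — v2 is true.
  14. (v2 | v7 | v4) — v2 is true.
  15. (v1 | v6 | v5) — v1 is true.
  16. (~v3 | ~v2 | ~v1) — ~v3 is true.

v1 = True, v2 = True, v3 = False, v4 = False, v5 = True, v6 = True, v7 = True, v8 = True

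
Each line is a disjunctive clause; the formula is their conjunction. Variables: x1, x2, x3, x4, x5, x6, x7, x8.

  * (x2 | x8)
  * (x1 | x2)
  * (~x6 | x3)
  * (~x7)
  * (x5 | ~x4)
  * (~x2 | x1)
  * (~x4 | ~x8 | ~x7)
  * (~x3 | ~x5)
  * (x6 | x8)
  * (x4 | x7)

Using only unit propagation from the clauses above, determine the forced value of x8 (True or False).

True

Unit clause (~x7) sets x7 = False.
From (x7 | x4) and x7 = False: x4 = True.
From (~x4 | x5) and x4 = True: x5 = True.
(~x3 | ~x5) with x5 = True leaves only ~x3, so x3 = False.
(~x6 | x3) with x3 = False leaves only ~x6, so x6 = False.
In (x6 | x8), x6 is now false; x8 must hold, so x8 = True.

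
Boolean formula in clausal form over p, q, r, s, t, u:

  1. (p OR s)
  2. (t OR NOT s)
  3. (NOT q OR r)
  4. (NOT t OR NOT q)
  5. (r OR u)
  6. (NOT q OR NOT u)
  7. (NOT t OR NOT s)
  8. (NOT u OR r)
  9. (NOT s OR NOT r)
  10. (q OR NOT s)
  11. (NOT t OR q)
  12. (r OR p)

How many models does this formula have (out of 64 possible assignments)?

3

The models are:
  p=T q=F r=T s=F t=F u=F
  p=T q=F r=T s=F t=F u=T
  p=T q=T r=T s=F t=F u=F
Count: 3.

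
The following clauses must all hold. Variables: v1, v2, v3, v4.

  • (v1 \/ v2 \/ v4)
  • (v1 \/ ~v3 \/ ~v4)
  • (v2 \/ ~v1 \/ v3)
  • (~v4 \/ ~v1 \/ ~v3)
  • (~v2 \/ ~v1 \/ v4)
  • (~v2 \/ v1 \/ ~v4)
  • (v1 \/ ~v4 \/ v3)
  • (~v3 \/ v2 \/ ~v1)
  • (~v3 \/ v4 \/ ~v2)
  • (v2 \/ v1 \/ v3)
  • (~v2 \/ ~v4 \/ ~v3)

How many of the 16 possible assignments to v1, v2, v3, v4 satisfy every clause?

The models are:
  v1=F v2=T v3=F v4=F
  v1=T v2=T v3=F v4=T
Count: 2.

2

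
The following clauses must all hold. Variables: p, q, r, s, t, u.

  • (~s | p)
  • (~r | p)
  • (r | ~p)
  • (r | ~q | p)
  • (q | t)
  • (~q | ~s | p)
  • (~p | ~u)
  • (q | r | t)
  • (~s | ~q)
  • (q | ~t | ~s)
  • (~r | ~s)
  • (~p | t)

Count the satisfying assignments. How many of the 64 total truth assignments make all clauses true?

Satisfying assignments:
  p=F q=F r=F s=F t=T u=F
  p=F q=F r=F s=F t=T u=T
  p=T q=F r=T s=F t=T u=F
  p=T q=T r=T s=F t=T u=F
That's 4 in total.

4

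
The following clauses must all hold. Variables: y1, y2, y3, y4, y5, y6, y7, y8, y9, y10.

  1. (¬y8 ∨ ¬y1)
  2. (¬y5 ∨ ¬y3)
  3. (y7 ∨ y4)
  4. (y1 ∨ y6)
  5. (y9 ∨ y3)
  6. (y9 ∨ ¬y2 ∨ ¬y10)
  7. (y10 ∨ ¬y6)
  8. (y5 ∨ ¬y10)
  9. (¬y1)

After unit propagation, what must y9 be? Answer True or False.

True

(¬y1) stands alone — y1 = False.
From (y1 ∨ y6) and y1 = False: y6 = True.
(y10 ∨ ¬y6): since y6 = True, the clause reduces to (y10). y10 = True.
In (¬y10 ∨ y5), ¬y10 is now false; y5 must hold, so y5 = True.
(¬y3 ∨ ¬y5) with y5 = True leaves only ¬y3, so y3 = False.
(y9 ∨ y3) with y3 = False leaves only y9, so y9 = True.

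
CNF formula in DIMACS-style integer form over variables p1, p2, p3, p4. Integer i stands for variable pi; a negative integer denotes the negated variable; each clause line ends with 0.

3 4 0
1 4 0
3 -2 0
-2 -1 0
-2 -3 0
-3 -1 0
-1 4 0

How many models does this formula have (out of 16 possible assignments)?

3

The models are:
  p1=F p2=F p3=F p4=T
  p1=F p2=F p3=T p4=T
  p1=T p2=F p3=F p4=T
Count: 3.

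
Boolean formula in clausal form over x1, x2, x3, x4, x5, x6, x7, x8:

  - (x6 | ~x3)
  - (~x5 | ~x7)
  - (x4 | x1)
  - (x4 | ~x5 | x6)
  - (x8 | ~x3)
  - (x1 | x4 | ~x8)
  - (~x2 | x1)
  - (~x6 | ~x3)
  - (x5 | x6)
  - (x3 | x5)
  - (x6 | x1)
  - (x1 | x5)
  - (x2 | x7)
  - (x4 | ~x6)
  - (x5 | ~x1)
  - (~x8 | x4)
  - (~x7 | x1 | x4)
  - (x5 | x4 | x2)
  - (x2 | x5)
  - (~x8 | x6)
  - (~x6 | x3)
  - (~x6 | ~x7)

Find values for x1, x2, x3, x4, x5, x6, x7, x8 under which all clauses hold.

Pure literal: x4 appears only positively; assign x4 = True.
Try x1 = True.
  then x5 is forced to True.
  then x7 is forced to False.
  then x2 is forced to True.
Set x3 = False and propagate.
  then x6 is forced to False.
  then x8 is forced to False.
Every clause has at least one true literal under this assignment.

x1 = 1, x2 = 1, x3 = 0, x4 = 1, x5 = 1, x6 = 0, x7 = 0, x8 = 0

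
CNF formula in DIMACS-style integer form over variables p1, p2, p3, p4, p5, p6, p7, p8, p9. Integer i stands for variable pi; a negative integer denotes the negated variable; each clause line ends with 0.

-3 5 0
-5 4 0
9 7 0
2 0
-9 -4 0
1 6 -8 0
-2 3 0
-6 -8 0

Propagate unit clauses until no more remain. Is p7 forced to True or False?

Unit clause (p2) sets p2 = True.
From (¬p2 ∨ p3) and p2 = True: p3 = True.
(¬p3 ∨ p5): since p3 = True, the clause reduces to (p5). p5 = True.
(¬p5 ∨ p4): since p5 = True, the clause reduces to (p4). p4 = True.
From (¬p4 ∨ ¬p9) and p4 = True: p9 = False.
From (p7 ∨ p9) and p9 = False: p7 = True.

True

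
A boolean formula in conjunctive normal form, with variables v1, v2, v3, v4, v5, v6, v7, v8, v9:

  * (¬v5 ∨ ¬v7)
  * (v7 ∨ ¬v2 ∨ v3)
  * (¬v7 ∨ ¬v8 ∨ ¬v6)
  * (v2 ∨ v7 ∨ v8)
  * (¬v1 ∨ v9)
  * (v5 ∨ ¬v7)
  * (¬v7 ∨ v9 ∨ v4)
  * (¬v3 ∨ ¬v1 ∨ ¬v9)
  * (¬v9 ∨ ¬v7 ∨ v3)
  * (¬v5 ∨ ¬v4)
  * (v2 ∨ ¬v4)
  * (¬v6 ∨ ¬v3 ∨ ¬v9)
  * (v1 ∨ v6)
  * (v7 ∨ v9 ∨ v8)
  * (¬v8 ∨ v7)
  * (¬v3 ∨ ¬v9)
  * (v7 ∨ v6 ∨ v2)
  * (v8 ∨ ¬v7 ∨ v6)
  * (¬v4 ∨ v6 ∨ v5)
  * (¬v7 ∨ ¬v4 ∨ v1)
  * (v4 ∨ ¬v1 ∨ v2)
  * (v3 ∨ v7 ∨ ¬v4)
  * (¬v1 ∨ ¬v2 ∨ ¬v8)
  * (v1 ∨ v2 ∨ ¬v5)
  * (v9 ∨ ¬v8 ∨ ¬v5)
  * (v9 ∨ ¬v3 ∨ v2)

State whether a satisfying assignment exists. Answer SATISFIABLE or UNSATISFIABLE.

v7 = True:
  propagation gives v5=False; an empty clause results — contradiction.
v7 = False:
  propagation gives v8=False, v2=True, v3=True, v9=True; an empty clause results — contradiction.
Every branch closes, so no satisfying assignment exists.

UNSATISFIABLE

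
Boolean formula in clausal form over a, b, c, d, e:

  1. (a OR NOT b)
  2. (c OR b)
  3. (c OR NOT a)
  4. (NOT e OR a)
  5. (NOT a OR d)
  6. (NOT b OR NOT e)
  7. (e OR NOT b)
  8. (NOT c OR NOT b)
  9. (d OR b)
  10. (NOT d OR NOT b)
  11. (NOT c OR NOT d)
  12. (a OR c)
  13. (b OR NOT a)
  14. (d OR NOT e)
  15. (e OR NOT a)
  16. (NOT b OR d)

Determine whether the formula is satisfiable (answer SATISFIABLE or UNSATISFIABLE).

UNSATISFIABLE

b = True:
  propagation gives a=True, c=True; an empty clause results — contradiction.
b = False:
  propagation gives c=True, d=True; an empty clause results — contradiction.
Every branch closes, so no satisfying assignment exists.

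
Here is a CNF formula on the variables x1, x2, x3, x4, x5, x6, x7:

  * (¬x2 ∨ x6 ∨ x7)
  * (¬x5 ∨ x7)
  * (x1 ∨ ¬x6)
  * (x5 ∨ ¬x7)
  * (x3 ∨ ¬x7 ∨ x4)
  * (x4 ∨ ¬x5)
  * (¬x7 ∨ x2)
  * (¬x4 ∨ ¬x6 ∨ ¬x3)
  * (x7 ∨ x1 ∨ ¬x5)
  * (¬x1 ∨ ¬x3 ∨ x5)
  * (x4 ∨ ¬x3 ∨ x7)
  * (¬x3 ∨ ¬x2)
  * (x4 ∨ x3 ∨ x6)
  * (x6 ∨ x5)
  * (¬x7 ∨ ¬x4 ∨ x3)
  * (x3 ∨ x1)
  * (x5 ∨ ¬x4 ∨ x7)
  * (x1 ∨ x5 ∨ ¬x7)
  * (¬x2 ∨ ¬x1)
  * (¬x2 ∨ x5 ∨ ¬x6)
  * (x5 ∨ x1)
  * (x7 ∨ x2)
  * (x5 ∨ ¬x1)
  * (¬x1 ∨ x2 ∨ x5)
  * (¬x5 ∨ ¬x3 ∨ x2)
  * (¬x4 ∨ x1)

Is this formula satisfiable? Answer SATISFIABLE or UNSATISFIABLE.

UNSATISFIABLE

x5 = True:
  propagation gives x7=True, x4=True, x2=True, x3=False; an empty clause results — contradiction.
x5 = False:
  propagation gives x7=False, x6=True, x1=True; an empty clause results — contradiction.
Every branch closes, so no satisfying assignment exists.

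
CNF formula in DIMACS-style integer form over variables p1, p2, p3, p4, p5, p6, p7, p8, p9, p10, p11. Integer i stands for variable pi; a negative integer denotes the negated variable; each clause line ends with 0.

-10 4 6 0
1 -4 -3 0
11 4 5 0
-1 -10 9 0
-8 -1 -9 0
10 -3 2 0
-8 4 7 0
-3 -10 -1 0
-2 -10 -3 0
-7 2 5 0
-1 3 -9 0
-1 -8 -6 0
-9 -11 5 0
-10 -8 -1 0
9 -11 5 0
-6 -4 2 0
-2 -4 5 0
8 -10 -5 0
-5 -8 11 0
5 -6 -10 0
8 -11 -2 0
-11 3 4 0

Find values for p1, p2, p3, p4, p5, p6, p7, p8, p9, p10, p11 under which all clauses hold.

Try p1 = False.
For the remaining variables, p2 = True, p3 = True, p4 = False, p5 = True, p6 = False, p7 = False, p8 = False, p9 = False, p10 = False, p11 = False works.

p1=False  p2=True  p3=True  p4=False  p5=True  p6=False  p7=False  p8=False  p9=False  p10=False  p11=False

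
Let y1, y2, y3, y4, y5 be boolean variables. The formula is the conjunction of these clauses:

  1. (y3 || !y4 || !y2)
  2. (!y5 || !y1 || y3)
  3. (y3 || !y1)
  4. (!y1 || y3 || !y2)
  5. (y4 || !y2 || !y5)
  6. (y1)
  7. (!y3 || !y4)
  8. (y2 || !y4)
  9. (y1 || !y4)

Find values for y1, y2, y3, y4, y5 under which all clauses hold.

y1 = True, y2 = False, y3 = True, y4 = False, y5 = False

Check each clause:
  1. (!y2 || y3 || !y4) — y3 is true.
  2. (!y1 || !y5 || y3) — y3 is true.
  3. (y3 || !y1) — y3 is true.
  4. (!y2 || y3 || !y1) — y3 is true.
  5. (y4 || !y2 || !y5) — !y5 is true.
  6. (y1) — y1 is true.
  7. (!y3 || !y4) — !y4 is true.
  8. (!y4 || y2) — !y4 is true.
  9. (y1 || !y4) — y1 is true.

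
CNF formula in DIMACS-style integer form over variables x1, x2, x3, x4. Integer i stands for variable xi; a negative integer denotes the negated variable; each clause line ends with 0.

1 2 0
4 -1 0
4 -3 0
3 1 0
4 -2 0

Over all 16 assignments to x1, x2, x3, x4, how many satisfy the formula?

5

Satisfying assignments:
  x1=F x2=T x3=T x4=T
  x1=T x2=F x3=F x4=T
  x1=T x2=F x3=T x4=T
  x1=T x2=T x3=F x4=T
  x1=T x2=T x3=T x4=T
Count: 5.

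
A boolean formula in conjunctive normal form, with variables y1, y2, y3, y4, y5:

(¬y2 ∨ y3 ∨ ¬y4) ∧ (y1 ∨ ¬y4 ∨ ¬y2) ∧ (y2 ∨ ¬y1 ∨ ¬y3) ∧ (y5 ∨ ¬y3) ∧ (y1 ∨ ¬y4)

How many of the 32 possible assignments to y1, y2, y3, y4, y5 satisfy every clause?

Split on y1, then y2.
  y1=T, y2=T: remaining (y3,y4,y5) ∈ {(F,F,F); (F,F,T); (T,F,T); (T,T,T)} — 4.
  y1=T, y2=F: remaining (y3,y4,y5) ∈ {(F,F,F); (F,F,T); (F,T,F); (F,T,T)} — 4.
  y1=F, y2=T: remaining (y3,y4,y5) ∈ {(F,F,F); (F,F,T); (T,F,T)} — 3.
  y1=F, y2=F: remaining (y3,y4,y5) ∈ {(F,F,F); (F,F,T); (T,F,T)} — 3.
Total: 4 + 4 + 3 + 3 = 14.

14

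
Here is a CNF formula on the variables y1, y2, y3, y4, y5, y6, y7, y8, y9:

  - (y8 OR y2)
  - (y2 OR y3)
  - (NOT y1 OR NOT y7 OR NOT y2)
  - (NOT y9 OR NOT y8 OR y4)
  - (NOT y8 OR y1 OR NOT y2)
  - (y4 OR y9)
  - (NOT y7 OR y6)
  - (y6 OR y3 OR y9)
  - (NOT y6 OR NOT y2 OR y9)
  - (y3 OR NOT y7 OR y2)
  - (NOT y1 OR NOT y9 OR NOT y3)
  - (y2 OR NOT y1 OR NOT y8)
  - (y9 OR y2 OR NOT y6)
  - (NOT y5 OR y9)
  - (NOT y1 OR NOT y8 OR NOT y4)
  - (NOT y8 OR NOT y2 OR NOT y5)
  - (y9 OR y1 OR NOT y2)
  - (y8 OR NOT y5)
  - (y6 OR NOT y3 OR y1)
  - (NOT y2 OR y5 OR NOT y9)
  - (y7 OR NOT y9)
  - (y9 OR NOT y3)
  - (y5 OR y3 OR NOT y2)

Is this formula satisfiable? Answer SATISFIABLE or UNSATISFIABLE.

Try y1 = False.
Try y2 = False.
  then y8 is forced to True.
  then y3 is forced to True.
  then y6 is forced to True.
  then y9 is forced to True.
  then y4 is forced to True.
  then y7 is forced to True.
y5 is now unconstrained; take y5 = False.
So y1 = 0, y2 = 0, y3 = 1, y4 = 1, y5 = 0, y6 = 1, y7 = 1, y8 = 1, y9 = 1 is a satisfying assignment.

SATISFIABLE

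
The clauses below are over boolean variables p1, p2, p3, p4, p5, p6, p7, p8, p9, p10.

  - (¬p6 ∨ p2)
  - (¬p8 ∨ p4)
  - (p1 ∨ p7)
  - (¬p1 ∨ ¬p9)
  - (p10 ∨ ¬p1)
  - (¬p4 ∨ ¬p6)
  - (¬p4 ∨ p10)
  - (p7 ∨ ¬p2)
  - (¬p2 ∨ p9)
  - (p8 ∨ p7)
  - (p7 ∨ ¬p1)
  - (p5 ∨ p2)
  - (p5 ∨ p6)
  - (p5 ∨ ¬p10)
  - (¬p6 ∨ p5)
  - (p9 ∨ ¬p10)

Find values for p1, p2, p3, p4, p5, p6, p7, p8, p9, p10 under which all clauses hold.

p1=0, p2=1, p3=0, p4=0, p5=1, p6=1, p7=1, p8=0, p9=1, p10=0

Check each clause:
  1. (p2 ∨ ¬p6) — p2 is true.
  2. (¬p8 ∨ p4) — ¬p8 is true.
  3. (p7 ∨ p1) — p7 is true.
  4. (¬p1 ∨ ¬p9) — ¬p1 is true.
  5. (p10 ∨ ¬p1) — ¬p1 is true.
  6. (¬p4 ∨ ¬p6) — ¬p4 is true.
  7. (p10 ∨ ¬p4) — ¬p4 is true.
  8. (¬p2 ∨ p7) — p7 is true.
  9. (¬p2 ∨ p9) — p9 is true.
  10. (p7 ∨ p8) — p7 is true.
  11. (¬p1 ∨ p7) — ¬p1 is true.
  12. (p2 ∨ p5) — p2 is true.
  13. (p6 ∨ p5) — p5 is true.
  14. (¬p10 ∨ p5) — p5 is true.
  15. (¬p6 ∨ p5) — p5 is true.
  16. (¬p10 ∨ p9) — p9 is true.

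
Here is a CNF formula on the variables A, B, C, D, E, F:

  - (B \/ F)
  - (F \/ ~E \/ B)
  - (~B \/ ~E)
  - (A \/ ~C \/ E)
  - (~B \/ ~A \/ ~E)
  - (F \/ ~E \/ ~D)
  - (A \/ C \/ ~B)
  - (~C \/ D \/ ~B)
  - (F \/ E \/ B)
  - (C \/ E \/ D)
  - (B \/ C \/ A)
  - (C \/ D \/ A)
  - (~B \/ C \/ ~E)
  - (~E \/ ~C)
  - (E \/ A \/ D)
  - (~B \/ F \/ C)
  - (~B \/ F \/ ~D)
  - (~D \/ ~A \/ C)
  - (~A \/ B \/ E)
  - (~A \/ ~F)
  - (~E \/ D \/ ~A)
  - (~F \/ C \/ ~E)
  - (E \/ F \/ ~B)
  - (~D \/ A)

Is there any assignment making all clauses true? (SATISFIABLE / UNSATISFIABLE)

UNSATISFIABLE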